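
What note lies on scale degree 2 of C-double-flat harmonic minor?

Dbb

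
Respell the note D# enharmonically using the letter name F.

Fbb

Plain F sits 2 semitones above D#, so on the letter F the same pitch needs a double flat: Fbb.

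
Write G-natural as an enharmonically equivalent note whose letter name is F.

G is pitch class 7. The letter F alone is pitch class 5.
To reach pitch class 7 from F requires an offset of +2 semitones, i.e. double sharp: F##.

F##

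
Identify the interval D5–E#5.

augmented second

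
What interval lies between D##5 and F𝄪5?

minor third

The letter names run D→F, a span of 2 letter steps, so the interval is some kind of third.
D## to F## is 3 semitones. A major third is 4, so 3 makes it minor.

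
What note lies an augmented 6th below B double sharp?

D#

B down a major sixth is D, so the target letter is D.
From B##, an augmented sixth is 10 semitones down: D#.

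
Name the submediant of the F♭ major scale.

Degree 6 takes the letter 5 steps above F, which is D.
In major, degree 6 sits 9 semitones above the tonic. Fb + 9 semitones is pitch class 1, spelled on D as Db.

Db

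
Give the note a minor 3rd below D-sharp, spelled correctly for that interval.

A third below D lands on the letter B.
A minor third spans 3 semitones, so D# moves to pitch class 0. On the letter B that is B#.

B#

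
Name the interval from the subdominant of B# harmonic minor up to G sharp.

The subdominant of B# harmonic minor is E#.
E# up to G#: letters E→G make it a third; 3 semitones makes it minor.

minor third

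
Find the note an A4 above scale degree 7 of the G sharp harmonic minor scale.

Scale degree 7 of G# harmonic minor is F##.
An augmented fourth (6 semitones) above F## lands on the letter B, giving B##.

B##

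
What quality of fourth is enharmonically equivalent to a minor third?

doubly diminished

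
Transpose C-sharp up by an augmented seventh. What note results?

B##

A seventh above C lands on the letter B.
An augmented seventh spans 12 semitones, so C# moves to pitch class 1. On the letter B that is B##.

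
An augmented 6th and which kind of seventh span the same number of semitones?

minor

An augmented sixth spans 10 semitones.
A seventh spanning 10 semitones is minor (the major seventh is 11).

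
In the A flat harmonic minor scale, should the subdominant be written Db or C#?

Db

Each scale degree takes a distinct letter name. Degree 4 of a scale on A must use the letter D.
Db and C# are enharmonically the same pitch, but only Db uses the letter D, so it is the correct spelling here.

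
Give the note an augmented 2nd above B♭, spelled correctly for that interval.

C#

B up a major second is C#, so the target letter is C.
From Bb, an augmented second is 3 semitones up: C#.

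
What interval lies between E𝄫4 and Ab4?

augmented fourth

Counting letters E–F–G–A gives a fourth.
Ebb→Ab = 6 semitones, 1 wider than the perfect fourth (5), so augmented.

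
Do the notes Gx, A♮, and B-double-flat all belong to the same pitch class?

Yes

G## = pitch class 9 and A = pitch class 9 and Bbb = pitch class 9 — the same pitch class, so they are enharmonic equivalents.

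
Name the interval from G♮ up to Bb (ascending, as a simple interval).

The letter names run G→B, a span of 2 letter steps, so the interval is some kind of third.
G to Bb is 3 semitones. A major third is 4, so 3 makes it minor.

minor third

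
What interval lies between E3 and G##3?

augmented third

Counting letters E–F–G gives a third.
E→G## = 5 semitones, 1 wider than the major third (4), so augmented.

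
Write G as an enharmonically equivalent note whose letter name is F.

F##

G is pitch class 7. The letter F alone is pitch class 5.
To reach pitch class 7 from F requires an offset of +2 semitones, i.e. double sharp: F##.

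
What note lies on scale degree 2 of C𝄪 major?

D##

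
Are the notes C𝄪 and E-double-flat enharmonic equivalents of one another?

Yes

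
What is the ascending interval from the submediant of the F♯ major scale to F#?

minor third

The submediant of F# major is D#.
D# up to F#: letters D→F make it a third; 3 semitones makes it minor.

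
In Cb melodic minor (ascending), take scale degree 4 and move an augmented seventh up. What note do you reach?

E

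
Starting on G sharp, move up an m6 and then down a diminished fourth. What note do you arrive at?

A minor sixth up from G# is E (letter E, 8 semitones up).
A diminished fourth down from E is B# (letter B, 4 semitones down).

B#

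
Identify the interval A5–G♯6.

Counting letters A–B–C–D–E–F–G gives a seventh.
A→G# = 11 semitones, exactly the major seventh.

major seventh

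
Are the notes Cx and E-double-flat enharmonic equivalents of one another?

C## = pitch class 2 and Ebb = pitch class 2 — the same pitch class, so they are enharmonic equivalents.

Yes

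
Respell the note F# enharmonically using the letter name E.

Plain E sits 2 semitones below F#, so on the letter E the same pitch needs a double sharp: E##.

E##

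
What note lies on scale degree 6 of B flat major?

G

The Bb major scale runs Bb C D Eb F G A.
Degree 6 is G.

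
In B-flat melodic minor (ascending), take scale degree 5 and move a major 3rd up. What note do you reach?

Scale degree 5 of Bb melodic minor (ascending) is F.
A major third (4 semitones) above F lands on the letter A, giving A.

A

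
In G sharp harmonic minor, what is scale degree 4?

C#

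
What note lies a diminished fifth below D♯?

G##

D down a perfect fifth is G, so the target letter is G.
From D#, a diminished fifth is 6 semitones down: G##.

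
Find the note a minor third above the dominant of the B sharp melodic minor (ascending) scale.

The dominant of B# melodic minor (ascending) is F##.
A minor third (3 semitones) above F## lands on the letter A, giving A#.

A#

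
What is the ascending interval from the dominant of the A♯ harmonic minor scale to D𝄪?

major seventh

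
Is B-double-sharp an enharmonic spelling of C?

No

B## is pitch class 1; C is pitch class 0.
The pitch classes differ (1 vs. 0), so they are not enharmonic equivalents.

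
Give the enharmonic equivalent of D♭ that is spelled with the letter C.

Db is pitch class 1. The letter C alone is pitch class 0.
To reach pitch class 1 from C requires an offset of +1 semitone, i.e. sharp: C#.

C#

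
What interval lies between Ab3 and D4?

augmented fourth

Counting letters A–B–C–D gives a fourth.
Ab→D = 6 semitones, 1 wider than the perfect fourth (5), so augmented.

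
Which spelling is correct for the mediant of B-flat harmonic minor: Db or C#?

Db

Each scale degree takes a distinct letter name. Degree 3 of a scale on B must use the letter D.
Db and C# are enharmonically the same pitch, but only Db uses the letter D, so it is the correct spelling here.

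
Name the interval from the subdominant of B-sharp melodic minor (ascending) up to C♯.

minor sixth

The subdominant of B# melodic minor (ascending) is E#.
E# up to C#: letters E→C make it a sixth; 8 semitones makes it minor.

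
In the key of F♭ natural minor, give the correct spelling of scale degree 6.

The Fb natural minor scale runs Fb Gb Abb Bbb Cb Dbb Ebb.
Degree 6 is Dbb.

Dbb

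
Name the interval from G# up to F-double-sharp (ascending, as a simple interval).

major seventh

The letter names run G→F, a span of 6 letter steps, so the interval is some kind of seventh.
G# to F## is 11 semitones. A major seventh is 11, so 11 makes it major.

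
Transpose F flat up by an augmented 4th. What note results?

A fourth above F lands on the letter B.
An augmented fourth spans 6 semitones, so Fb moves to pitch class 10. On the letter B that is Bb.

Bb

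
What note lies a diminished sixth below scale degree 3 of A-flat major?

E#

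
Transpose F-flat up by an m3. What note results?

Abb

F up a major third is A, so the target letter is A.
From Fb, a minor third is 3 semitones up: Abb.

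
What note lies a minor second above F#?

G

A second above F lands on the letter G.
A minor second spans 1 semitone, so F# moves to pitch class 7. On the letter G that is G.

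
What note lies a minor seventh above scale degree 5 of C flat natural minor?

Fb

Scale degree 5 of Cb natural minor is Gb.
A minor seventh (10 semitones) above Gb lands on the letter F, giving Fb.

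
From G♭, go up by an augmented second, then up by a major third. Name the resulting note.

C#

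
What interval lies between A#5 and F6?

diminished sixth

Counting letters A–B–C–D–E–F gives a sixth.
A#→F = 7 semitones, 2 narrower than the major sixth (9), so diminished.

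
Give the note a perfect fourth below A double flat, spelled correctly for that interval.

Ebb

A fourth below A lands on the letter E.
A perfect fourth spans 5 semitones, so Abb moves to pitch class 2. On the letter E that is Ebb.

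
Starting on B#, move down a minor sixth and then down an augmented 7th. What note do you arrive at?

A minor sixth down from B# is D## (letter D, 8 semitones down).
An augmented seventh down from D## is E (letter E, 12 semitones down).

E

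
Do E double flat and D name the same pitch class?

Ebb = pitch class 2 and D = pitch class 2 — the same pitch class, so they are enharmonic equivalents.

Yes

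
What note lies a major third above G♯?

A third above G lands on the letter B.
A major third spans 4 semitones, so G# moves to pitch class 0. On the letter B that is B#.

B#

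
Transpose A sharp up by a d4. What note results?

D

A up a perfect fourth is D, so the target letter is D.
From A#, a diminished fourth is 4 semitones up: D.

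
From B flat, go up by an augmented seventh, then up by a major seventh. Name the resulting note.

G##

An augmented seventh up from Bb is A# (letter A, 12 semitones up).
A major seventh up from A# is G## (letter G, 11 semitones up).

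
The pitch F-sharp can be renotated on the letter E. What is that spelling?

E##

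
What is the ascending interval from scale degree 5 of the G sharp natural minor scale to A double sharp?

Scale degree 5 of G# natural minor is D#.
D# up to A##: letters D→A make it a fifth; 8 semitones makes it augmented.

augmented fifth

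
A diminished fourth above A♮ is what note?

Db

A up a perfect fourth is D, so the target letter is D.
From A, a diminished fourth is 4 semitones up: Db.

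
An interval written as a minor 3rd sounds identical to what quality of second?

augmented

A minor third spans 3 semitones.
A second spanning 3 semitones is augmented (the major second is 2).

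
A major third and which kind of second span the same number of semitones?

doubly augmented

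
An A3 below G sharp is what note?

G down a major third is Eb, so the target letter is E.
From G#, an augmented third is 5 semitones down: Eb.

Eb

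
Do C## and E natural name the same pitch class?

C## is pitch class 2; E is pitch class 4.
The pitch classes differ (2 vs. 4), so they are not enharmonic equivalents.

No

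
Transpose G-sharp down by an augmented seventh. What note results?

G down a major seventh is Ab, so the target letter is A.
From G#, an augmented seventh is 12 semitones down: Ab.

Ab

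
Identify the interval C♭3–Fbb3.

diminished fourth

Counting letters C–D–E–F gives a fourth.
Cb→Fbb = 4 semitones, 1 narrower than the perfect fourth (5), so diminished.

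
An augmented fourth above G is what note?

A fourth above G lands on the letter C.
An augmented fourth spans 6 semitones, so G moves to pitch class 1. On the letter C that is C#.

C#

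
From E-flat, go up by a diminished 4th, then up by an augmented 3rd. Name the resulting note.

C

A diminished fourth up from Eb is Abb (letter A, 4 semitones up).
An augmented third up from Abb is C (letter C, 5 semitones up).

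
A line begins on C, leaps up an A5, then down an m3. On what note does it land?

E#

An augmented fifth up from C is G# (letter G, 8 semitones up).
A minor third down from G# is E# (letter E, 3 semitones down).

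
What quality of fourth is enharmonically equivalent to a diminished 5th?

A diminished fifth spans 6 semitones.
A fourth spanning 6 semitones is augmented (the perfect fourth is 5).

augmented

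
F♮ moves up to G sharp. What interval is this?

The letter names run F→G, a span of 1 letter step, so the interval is some kind of second.
F to G# is 3 semitones. A major second is 2, so 3 makes it augmented.

augmented second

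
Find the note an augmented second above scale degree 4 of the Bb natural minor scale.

Scale degree 4 of Bb natural minor is Eb.
An augmented second (3 semitones) above Eb lands on the letter F, giving F#.

F#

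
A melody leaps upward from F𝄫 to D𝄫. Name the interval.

Counting letters F–G–A–B–C–D gives a sixth.
Fbb→Dbb = 9 semitones, exactly the major sixth.

major sixth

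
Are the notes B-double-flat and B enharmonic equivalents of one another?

Bbb is pitch class 9; B is pitch class 11.
The pitch classes differ (9 vs. 11), so they are not enharmonic equivalents.

No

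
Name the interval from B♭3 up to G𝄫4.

diminished sixth

The letter names run B→G, a span of 5 letter steps, so the interval is some kind of sixth.
Bb to Gbb is 7 semitones. A major sixth is 9, so 7 makes it diminished.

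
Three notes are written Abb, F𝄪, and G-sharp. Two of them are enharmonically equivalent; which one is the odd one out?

In 12-tone equal temperament, enharmonic equivalents share a pitch class. Abb is pitch class 7; F## is pitch class 7; G# is pitch class 8.
Abb and F## share pitch class 7, while G# is pitch class 8.

G#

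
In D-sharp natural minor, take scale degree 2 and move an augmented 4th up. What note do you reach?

Scale degree 2 of D# natural minor is E#.
An augmented fourth (6 semitones) above E# lands on the letter A, giving A##.

A##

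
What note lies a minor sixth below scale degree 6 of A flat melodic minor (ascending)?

A

Scale degree 6 of Ab melodic minor (ascending) is F.
A minor sixth (8 semitones) below F lands on the letter A, giving A.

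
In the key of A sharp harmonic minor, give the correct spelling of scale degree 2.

The A# harmonic minor scale runs A# B# C# D# E# F# G##.
Degree 2 is B#.

B#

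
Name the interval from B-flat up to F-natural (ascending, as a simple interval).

The letter names run B→F, a span of 4 letter steps, so the interval is some kind of fifth.
Bb to F is 7 semitones. A perfect fifth is 7, so 7 makes it perfect.

perfect fifth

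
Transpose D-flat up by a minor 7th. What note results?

A seventh above D lands on the letter C.
A minor seventh spans 10 semitones, so Db moves to pitch class 11. On the letter C that is Cb.

Cb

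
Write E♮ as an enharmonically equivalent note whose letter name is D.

E is pitch class 4. The letter D alone is pitch class 2.
To reach pitch class 4 from D requires an offset of +2 semitones, i.e. double sharp: D##.

D##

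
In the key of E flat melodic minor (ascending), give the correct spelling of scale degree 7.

D

The Eb melodic minor (ascending) scale runs Eb F Gb Ab Bb C D.
Degree 7 is D.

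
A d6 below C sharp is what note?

E##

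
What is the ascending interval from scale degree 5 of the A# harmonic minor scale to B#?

Scale degree 5 of A# harmonic minor is E#.
E# up to B#: letters E→B make it a fifth; 7 semitones makes it perfect.

perfect fifth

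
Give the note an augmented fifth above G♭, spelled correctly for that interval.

G up a perfect fifth is D, so the target letter is D.
From Gb, an augmented fifth is 8 semitones up: D.

D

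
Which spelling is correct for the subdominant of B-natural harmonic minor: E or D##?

E

Each scale degree takes a distinct letter name. Degree 4 of a scale on B must use the letter E.
E and D## are enharmonically the same pitch, but only E uses the letter E, so it is the correct spelling here.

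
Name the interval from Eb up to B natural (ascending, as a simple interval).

augmented fifth

The letter names run E→B, a span of 4 letter steps, so the interval is some kind of fifth.
Eb to B is 8 semitones. A perfect fifth is 7, so 8 makes it augmented.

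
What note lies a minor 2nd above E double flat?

Fbb

A second above E lands on the letter F.
A minor second spans 1 semitone, so Ebb moves to pitch class 3. On the letter F that is Fbb.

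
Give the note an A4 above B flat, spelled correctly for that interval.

A fourth above B lands on the letter E.
An augmented fourth spans 6 semitones, so Bb moves to pitch class 4. On the letter E that is E.

E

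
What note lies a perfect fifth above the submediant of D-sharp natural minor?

The submediant of D# natural minor is B.
A perfect fifth (7 semitones) above B lands on the letter F, giving F#.

F#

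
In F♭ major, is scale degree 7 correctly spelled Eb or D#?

Eb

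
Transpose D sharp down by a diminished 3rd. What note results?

B##

A third below D lands on the letter B.
A diminished third spans 2 semitones, so D# moves to pitch class 1. On the letter B that is B##.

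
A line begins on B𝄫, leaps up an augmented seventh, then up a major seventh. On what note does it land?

G#

An augmented seventh up from Bbb is A (letter A, 12 semitones up).
A major seventh up from A is G# (letter G, 11 semitones up).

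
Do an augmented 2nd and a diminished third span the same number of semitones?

An augmented second spans 3 semitones; a diminished third spans 2.
The spans differ, so they are not enharmonic equivalents.

No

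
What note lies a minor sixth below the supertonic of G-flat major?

C

The supertonic of Gb major is Ab.
A minor sixth (8 semitones) below Ab lands on the letter C, giving C.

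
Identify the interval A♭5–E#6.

The letter names run A→E, a span of 4 letter steps, so the interval is some kind of fifth.
Ab to E# is 9 semitones. A perfect fifth is 7, so 9 makes it doubly augmented.

doubly augmented fifth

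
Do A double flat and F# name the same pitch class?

Abb is pitch class 7; F# is pitch class 6.
The pitch classes differ (7 vs. 6), so they are not enharmonic equivalents.

No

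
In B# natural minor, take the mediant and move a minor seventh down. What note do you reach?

The mediant of B# natural minor is D#.
A minor seventh (10 semitones) below D# lands on the letter E, giving E#.

E#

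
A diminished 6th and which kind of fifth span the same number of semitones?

A diminished sixth spans 7 semitones.
A fifth spanning 7 semitones is perfect (the perfect fifth is 7).

perfect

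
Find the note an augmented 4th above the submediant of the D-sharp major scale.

The submediant of D# major is B#.
An augmented fourth (6 semitones) above B# lands on the letter E, giving E##.

E##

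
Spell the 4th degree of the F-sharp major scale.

The F# major scale runs F# G# A# B C# D# E#.
Degree 4 is B.

B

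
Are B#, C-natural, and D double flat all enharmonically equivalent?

B# = pitch class 0 and C = pitch class 0 and Dbb = pitch class 0 — the same pitch class, so they are enharmonic equivalents.

Yes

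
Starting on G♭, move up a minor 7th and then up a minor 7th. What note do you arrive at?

Ebb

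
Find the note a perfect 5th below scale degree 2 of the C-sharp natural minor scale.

G#

Scale degree 2 of C# natural minor is D#.
A perfect fifth (7 semitones) below D# lands on the letter G, giving G#.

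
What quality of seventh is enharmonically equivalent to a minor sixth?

A minor sixth spans 8 semitones.
A seventh spanning 8 semitones is doubly diminished (the major seventh is 11).

doubly diminished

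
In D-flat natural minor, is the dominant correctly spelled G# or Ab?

Ab

Each scale degree takes a distinct letter name. Degree 5 of a scale on D must use the letter A.
Ab and G# are enharmonically the same pitch, but only Ab uses the letter A, so it is the correct spelling here.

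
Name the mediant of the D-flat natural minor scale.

The Db natural minor scale runs Db Eb Fb Gb Ab Bbb Cb.
Degree 3 is Fb.

Fb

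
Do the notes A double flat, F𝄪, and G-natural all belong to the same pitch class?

Abb is pitch class 7; F## is pitch class 7; G is pitch class 7.
All spellings map to pitch class 7, so they are enharmonically equivalent.

Yes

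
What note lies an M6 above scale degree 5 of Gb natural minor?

Scale degree 5 of Gb natural minor is Db.
A major sixth (9 semitones) above Db lands on the letter B, giving Bb.

Bb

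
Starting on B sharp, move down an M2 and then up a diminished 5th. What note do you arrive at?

E

A major second down from B# is A# (letter A, 2 semitones down).
A diminished fifth up from A# is E (letter E, 6 semitones up).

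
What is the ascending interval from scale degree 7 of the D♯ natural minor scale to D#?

major second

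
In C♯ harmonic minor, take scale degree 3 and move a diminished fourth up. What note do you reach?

Ab

Scale degree 3 of C# harmonic minor is E.
A diminished fourth (4 semitones) above E lands on the letter A, giving Ab.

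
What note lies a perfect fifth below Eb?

Ab

E down a perfect fifth is A, so the target letter is A.
From Eb, a perfect fifth is 7 semitones down: Ab.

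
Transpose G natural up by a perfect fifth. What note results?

D

G up a perfect fifth is D, so the target letter is D.
From G, a perfect fifth is 7 semitones up: D.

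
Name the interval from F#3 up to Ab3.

diminished third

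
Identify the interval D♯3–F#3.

minor third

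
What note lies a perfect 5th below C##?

C down a perfect fifth is F, so the target letter is F.
From C##, a perfect fifth is 7 semitones down: F##.

F##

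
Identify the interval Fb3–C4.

augmented fifth

The letter names run F→C, a span of 4 letter steps, so the interval is some kind of fifth.
Fb to C is 8 semitones. A perfect fifth is 7, so 8 makes it augmented.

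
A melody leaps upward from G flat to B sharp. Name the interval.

The letter names run G→B, a span of 2 letter steps, so the interval is some kind of third.
Gb to B# is 6 semitones. A major third is 4, so 6 makes it doubly augmented.

doubly augmented third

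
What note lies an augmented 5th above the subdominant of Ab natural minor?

A

The subdominant of Ab natural minor is Db.
An augmented fifth (8 semitones) above Db lands on the letter A, giving A.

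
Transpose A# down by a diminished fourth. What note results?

A down a perfect fourth is E, so the target letter is E.
From A#, a diminished fourth is 4 semitones down: E##.

E##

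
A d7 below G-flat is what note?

A

G down a major seventh is Ab, so the target letter is A.
From Gb, a diminished seventh is 9 semitones down: A.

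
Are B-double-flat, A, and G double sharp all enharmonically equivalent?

Yes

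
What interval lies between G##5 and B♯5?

minor third

Counting letters G–A–B gives a third.
G##→B# = 3 semitones, 1 narrower than the major third (4), so minor.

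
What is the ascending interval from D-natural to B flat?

minor sixth

The letter names run D→B, a span of 5 letter steps, so the interval is some kind of sixth.
D to Bb is 8 semitones. A major sixth is 9, so 8 makes it minor.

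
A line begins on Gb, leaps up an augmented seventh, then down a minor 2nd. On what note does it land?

An augmented seventh up from Gb is F# (letter F, 12 semitones up).
A minor second down from F# is E# (letter E, 1 semitone down).

E#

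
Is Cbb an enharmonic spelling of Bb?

Cbb = pitch class 10 and Bb = pitch class 10 — the same pitch class, so they are enharmonic equivalents.

Yes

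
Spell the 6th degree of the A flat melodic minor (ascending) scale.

Degree 6 takes the letter 5 steps above A, which is F.
In melodic minor (ascending), degree 6 sits 9 semitones above the tonic. Ab + 9 semitones is pitch class 5, spelled on F as F.

F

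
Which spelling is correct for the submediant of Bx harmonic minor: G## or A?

G##

Each scale degree takes a distinct letter name. Degree 6 of a scale on B must use the letter G.
G## and A are enharmonically the same pitch, but only G## uses the letter G, so it is the correct spelling here.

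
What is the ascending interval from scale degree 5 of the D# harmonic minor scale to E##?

Scale degree 5 of D# harmonic minor is A#.
A# up to E##: letters A→E make it a fifth; 8 semitones makes it augmented.

augmented fifth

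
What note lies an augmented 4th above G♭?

G up a perfect fourth is C, so the target letter is C.
From Gb, an augmented fourth is 6 semitones up: C.

C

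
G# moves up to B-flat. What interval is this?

diminished third

Counting letters G–A–B gives a third.
G#→Bb = 2 semitones, 2 narrower than the major third (4), so diminished.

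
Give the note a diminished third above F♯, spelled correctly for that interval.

Ab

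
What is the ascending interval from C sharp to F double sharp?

augmented fourth

The letter names run C→F, a span of 3 letter steps, so the interval is some kind of fourth.
C# to F## is 6 semitones. A perfect fourth is 5, so 6 makes it augmented.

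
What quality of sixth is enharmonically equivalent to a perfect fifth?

diminished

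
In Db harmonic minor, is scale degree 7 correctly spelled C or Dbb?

C

Each scale degree takes a distinct letter name. Degree 7 of a scale on D must use the letter C.
C and Dbb are enharmonically the same pitch, but only C uses the letter C, so it is the correct spelling here.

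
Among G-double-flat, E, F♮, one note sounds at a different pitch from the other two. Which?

E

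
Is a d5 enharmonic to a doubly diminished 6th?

A diminished fifth spans 6 semitones; a doubly diminished sixth spans 6.
They are enharmonically equivalent.

Yes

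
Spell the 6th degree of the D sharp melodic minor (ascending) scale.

B#

Degree 6 takes the letter 5 steps above D, which is B.
In melodic minor (ascending), degree 6 sits 9 semitones above the tonic. D# + 9 semitones is pitch class 0, spelled on B as B#.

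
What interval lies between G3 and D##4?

Counting letters G–A–B–C–D gives a fifth.
G→D## = 9 semitones, 2 wider than the perfect fifth (7), so doubly augmented.

doubly augmented fifth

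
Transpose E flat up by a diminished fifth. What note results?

Bbb

A fifth above E lands on the letter B.
A diminished fifth spans 6 semitones, so Eb moves to pitch class 9. On the letter B that is Bbb.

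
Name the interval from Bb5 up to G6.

major sixth

Counting letters B–C–D–E–F–G gives a sixth.
Bb→G = 9 semitones, exactly the major sixth.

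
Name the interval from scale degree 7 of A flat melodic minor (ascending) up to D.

perfect fifth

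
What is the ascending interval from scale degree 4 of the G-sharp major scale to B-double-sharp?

augmented seventh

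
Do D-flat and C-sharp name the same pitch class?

Yes

Db = pitch class 1 and C# = pitch class 1 — the same pitch class, so they are enharmonic equivalents.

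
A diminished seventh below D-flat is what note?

E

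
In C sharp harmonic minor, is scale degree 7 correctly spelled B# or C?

Each scale degree takes a distinct letter name. Degree 7 of a scale on C must use the letter B.
B# and C are enharmonically the same pitch, but only B# uses the letter B, so it is the correct spelling here.

B#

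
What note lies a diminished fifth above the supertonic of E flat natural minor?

Cb

The supertonic of Eb natural minor is F.
A diminished fifth (6 semitones) above F lands on the letter C, giving Cb.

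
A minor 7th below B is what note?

A seventh below B lands on the letter C.
A minor seventh spans 10 semitones, so B moves to pitch class 1. On the letter C that is C#.

C#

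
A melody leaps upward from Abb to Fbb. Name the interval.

minor sixth

Counting letters A–B–C–D–E–F gives a sixth.
Abb→Fbb = 8 semitones, 1 narrower than the major sixth (9), so minor.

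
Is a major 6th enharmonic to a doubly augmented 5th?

A major sixth spans 9 semitones; a doubly augmented fifth spans 9.
They are enharmonically equivalent.

Yes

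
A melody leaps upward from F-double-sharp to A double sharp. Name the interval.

Counting letters F–G–A gives a third.
F##→A## = 4 semitones, exactly the major third.

major third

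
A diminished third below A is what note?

F##

A down a major third is F, so the target letter is F.
From A, a diminished third is 2 semitones down: F##.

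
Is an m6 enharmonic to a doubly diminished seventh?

Yes

A minor sixth spans 8 semitones; a doubly diminished seventh spans 8.
They are enharmonically equivalent.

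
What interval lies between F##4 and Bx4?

augmented fourth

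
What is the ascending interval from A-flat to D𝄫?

diminished fourth

The letter names run A→D, a span of 3 letter steps, so the interval is some kind of fourth.
Ab to Dbb is 4 semitones. A perfect fourth is 5, so 4 makes it diminished.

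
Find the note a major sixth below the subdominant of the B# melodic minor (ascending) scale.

G#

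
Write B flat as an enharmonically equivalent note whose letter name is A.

Plain A sits 1 semitone below Bb, so on the letter A the same pitch needs a sharp: A#.

A#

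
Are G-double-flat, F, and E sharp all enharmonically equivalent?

Yes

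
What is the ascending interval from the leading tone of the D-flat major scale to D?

major second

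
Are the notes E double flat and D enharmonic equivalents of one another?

Ebb = pitch class 2 and D = pitch class 2 — the same pitch class, so they are enharmonic equivalents.

Yes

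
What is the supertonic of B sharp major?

C##

Degree 2 takes the letter 1 step above B, which is C.
In major, degree 2 sits 2 semitones above the tonic. B# + 2 semitones is pitch class 2, spelled on C as C##.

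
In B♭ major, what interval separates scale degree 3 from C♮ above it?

minor seventh

Scale degree 3 of Bb major is D.
D up to C: letters D→C make it a seventh; 10 semitones makes it minor.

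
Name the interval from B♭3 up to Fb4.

diminished fifth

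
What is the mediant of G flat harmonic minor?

Bbb

Degree 3 takes the letter 2 steps above G, which is B.
In harmonic minor, degree 3 sits 3 semitones above the tonic. Gb + 3 semitones is pitch class 9, spelled on B as Bbb.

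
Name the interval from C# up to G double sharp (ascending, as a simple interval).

Counting letters C–D–E–F–G gives a fifth.
C#→G## = 8 semitones, 1 wider than the perfect fifth (7), so augmented.

augmented fifth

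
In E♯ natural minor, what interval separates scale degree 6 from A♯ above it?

Scale degree 6 of E# natural minor is C#.
C# up to A#: letters C→A make it a sixth; 9 semitones makes it major.

major sixth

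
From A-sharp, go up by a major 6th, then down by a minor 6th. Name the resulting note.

A major sixth up from A# is F## (letter F, 9 semitones up).
A minor sixth down from F## is A## (letter A, 8 semitones down).

A##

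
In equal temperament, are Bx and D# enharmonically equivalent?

No

B## is pitch class 1; D# is pitch class 3.
The pitch classes differ (1 vs. 3), so they are not enharmonic equivalents.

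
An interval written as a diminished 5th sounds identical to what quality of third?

doubly augmented

A diminished fifth spans 6 semitones.
A third spanning 6 semitones is doubly augmented (the major third is 4).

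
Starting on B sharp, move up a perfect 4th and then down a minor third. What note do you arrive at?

A perfect fourth up from B# is E# (letter E, 5 semitones up).
A minor third down from E# is C## (letter C, 3 semitones down).

C##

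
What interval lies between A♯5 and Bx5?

Counting letters A–B gives a second.
A#→B## = 3 semitones, 1 wider than the major second (2), so augmented.

augmented second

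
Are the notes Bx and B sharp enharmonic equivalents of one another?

No

Two spellings are enharmonically equivalent only if they share a pitch class.
Here B## → 1, B# → 0; 0 ≠ 1, so they are not.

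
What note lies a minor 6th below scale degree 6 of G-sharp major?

Scale degree 6 of G# major is E#.
A minor sixth (8 semitones) below E# lands on the letter G, giving G##.

G##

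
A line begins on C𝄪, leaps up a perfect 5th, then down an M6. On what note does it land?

A perfect fifth up from C## is G## (letter G, 7 semitones up).
A major sixth down from G## is B# (letter B, 9 semitones down).

B#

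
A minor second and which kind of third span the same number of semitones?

doubly diminished

A minor second spans 1 semitone.
A third spanning 1 semitone is doubly diminished (the major third is 4).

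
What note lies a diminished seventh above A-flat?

A up a major seventh is G#, so the target letter is G.
From Ab, a diminished seventh is 9 semitones up: Gbb.

Gbb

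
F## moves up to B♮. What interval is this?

The letter names run F→B, a span of 3 letter steps, so the interval is some kind of fourth.
F## to B is 4 semitones. A perfect fourth is 5, so 4 makes it diminished.

diminished fourth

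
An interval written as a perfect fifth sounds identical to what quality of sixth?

diminished

A perfect fifth spans 7 semitones.
A sixth spanning 7 semitones is diminished (the major sixth is 9).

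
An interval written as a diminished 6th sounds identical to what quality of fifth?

A diminished sixth spans 7 semitones.
A fifth spanning 7 semitones is perfect (the perfect fifth is 7).

perfect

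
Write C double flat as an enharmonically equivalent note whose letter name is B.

Cbb is pitch class 10. The letter B alone is pitch class 11.
To reach pitch class 10 from B requires an offset of -1 semitone, i.e. flat: Bb.

Bb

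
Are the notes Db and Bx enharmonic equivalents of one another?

Yes

Db = pitch class 1 and B## = pitch class 1 — the same pitch class, so they are enharmonic equivalents.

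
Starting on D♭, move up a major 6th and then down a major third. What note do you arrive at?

A major sixth up from Db is Bb (letter B, 9 semitones up).
A major third down from Bb is Gb (letter G, 4 semitones down).

Gb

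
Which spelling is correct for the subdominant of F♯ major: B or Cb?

B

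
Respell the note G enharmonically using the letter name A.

Abb

G is pitch class 7. The letter A alone is pitch class 9.
To reach pitch class 7 from A requires an offset of -2 semitones, i.e. double flat: Abb.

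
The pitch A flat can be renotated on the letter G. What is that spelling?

G#

Ab is pitch class 8. The letter G alone is pitch class 7.
To reach pitch class 8 from G requires an offset of +1 semitone, i.e. sharp: G#.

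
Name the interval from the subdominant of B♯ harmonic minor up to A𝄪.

augmented fourth

The subdominant of B# harmonic minor is E#.
E# up to A##: letters E→A make it a fourth; 6 semitones makes it augmented.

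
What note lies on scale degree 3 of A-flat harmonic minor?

The Ab harmonic minor scale runs Ab Bb Cb Db Eb Fb G.
Degree 3 is Cb.

Cb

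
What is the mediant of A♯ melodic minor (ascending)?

C#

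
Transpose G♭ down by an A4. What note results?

Dbb

G down a perfect fourth is D, so the target letter is D.
From Gb, an augmented fourth is 6 semitones down: Dbb.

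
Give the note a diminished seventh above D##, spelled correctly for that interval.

D up a major seventh is C#, so the target letter is C.
From D##, a diminished seventh is 9 semitones up: C#.

C#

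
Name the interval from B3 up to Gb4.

The letter names run B→G, a span of 5 letter steps, so the interval is some kind of sixth.
B to Gb is 7 semitones. A major sixth is 9, so 7 makes it diminished.

diminished sixth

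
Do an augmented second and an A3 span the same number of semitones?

No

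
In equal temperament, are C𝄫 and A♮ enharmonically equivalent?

Two spellings are enharmonically equivalent only if they share a pitch class.
Here Cbb → 10, A → 9; 9 ≠ 10, so they are not.

No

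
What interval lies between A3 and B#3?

The letter names run A→B, a span of 1 letter step, so the interval is some kind of second.
A to B# is 3 semitones. A major second is 2, so 3 makes it augmented.

augmented second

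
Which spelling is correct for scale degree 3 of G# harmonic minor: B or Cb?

B

Each scale degree takes a distinct letter name. Degree 3 of a scale on G must use the letter B.
B and Cb are enharmonically the same pitch, but only B uses the letter B, so it is the correct spelling here.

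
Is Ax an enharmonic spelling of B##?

No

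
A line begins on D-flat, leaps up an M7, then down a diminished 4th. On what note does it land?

G#

A major seventh up from Db is C (letter C, 11 semitones up).
A diminished fourth down from C is G# (letter G, 4 semitones down).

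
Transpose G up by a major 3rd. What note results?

B

G up a major third is B, so the target letter is B.
From G, a major third is 4 semitones up: B.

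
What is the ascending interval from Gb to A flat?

major second

The letter names run G→A, a span of 1 letter step, so the interval is some kind of second.
Gb to Ab is 2 semitones. A major second is 2, so 2 makes it major.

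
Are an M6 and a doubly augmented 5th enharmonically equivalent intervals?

A major sixth spans 9 semitones; a doubly augmented fifth spans 9.
They are enharmonically equivalent.

Yes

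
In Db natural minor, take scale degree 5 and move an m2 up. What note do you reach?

Scale degree 5 of Db natural minor is Ab.
A minor second (1 semitone) above Ab lands on the letter B, giving Bbb.

Bbb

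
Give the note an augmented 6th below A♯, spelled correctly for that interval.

C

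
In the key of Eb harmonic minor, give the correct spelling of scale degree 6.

The Eb harmonic minor scale runs Eb F Gb Ab Bb Cb D.
Degree 6 is Cb.

Cb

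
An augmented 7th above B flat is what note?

B up a major seventh is A#, so the target letter is A.
From Bb, an augmented seventh is 12 semitones up: A#.

A#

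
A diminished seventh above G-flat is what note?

Fbb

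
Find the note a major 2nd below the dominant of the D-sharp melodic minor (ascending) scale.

The dominant of D# melodic minor (ascending) is A#.
A major second (2 semitones) below A# lands on the letter G, giving G#.

G#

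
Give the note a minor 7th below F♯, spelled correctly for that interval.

G#

F down a major seventh is Gb, so the target letter is G.
From F#, a minor seventh is 10 semitones down: G#.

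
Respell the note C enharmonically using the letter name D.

Dbb

Plain D sits 2 semitones above C, so on the letter D the same pitch needs a double flat: Dbb.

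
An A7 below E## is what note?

F#

E down a major seventh is F, so the target letter is F.
From E##, an augmented seventh is 12 semitones down: F#.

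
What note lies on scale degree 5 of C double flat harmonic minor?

Gbb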